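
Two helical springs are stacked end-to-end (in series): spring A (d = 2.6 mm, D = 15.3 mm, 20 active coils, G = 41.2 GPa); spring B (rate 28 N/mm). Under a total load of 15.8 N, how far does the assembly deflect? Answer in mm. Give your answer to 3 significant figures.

k_A = Gd⁴/(8D³N_a) = (41.2×10³)(2.6⁴)/(8·15.3³·20) = 3.2855 N/mm
Series: 1/k_eq = 1/3.2855 + 1/28 = 0.34009; k_eq = 2.9404 N/mm
δ = F/k_eq = 15.8/2.9404 = 5.3734 mm

5.37 mm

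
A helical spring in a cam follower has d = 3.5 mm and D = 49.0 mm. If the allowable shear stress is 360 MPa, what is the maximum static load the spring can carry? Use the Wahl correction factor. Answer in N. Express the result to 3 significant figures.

C = D/d = 49.0/3.5 = 14.0000
K_W = (4C−1)/(4C−4) + 0.615/C = 55.000/52.000 + 0.0439 = 1.1016
τ_max = K·8FD/(πd³) → F_max = τ_allow·πd³/(8DK)
F_max = 360·π·3.5³/(8·49.0·1.1016) = 48490/431.84 = 112.29 N

112 N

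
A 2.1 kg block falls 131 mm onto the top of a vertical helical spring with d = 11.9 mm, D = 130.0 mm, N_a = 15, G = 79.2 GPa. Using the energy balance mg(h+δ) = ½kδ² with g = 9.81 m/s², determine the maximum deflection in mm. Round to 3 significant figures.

33.5 mm

k = Gd⁴/(8D³N_a) = (79.2×10³)(11.9⁴)/(8·130.0³·15) = 6.0242 N/mm
W = mg = 2.1 × 9.81 = 20.601 N
½kδ² − Wδ − Wh = 0 → δ = (W + √(W² + 2kWh))/k
δ = (20.601 + √(424.4 + 32515.6))/6.0242 = (20.601 + 181.49)/6.0242 = 33.547 mm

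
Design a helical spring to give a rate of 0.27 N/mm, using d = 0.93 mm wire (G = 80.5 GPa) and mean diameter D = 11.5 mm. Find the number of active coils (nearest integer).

18

N_a = Gd⁴/(8D³k) = (80.5×10³ × 0.93⁴)/(8 × 11.5³ × 0.27)
    = 60218.2 / 3285.09 = 18.33 → 18 coils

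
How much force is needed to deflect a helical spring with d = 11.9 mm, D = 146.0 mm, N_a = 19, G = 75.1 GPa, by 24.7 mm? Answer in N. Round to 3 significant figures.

78.6 N

k = Gd⁴/(8D³N_a) = (75.1×10³)(11.9⁴)/(8·146.0³·19) = 3.1837 N/mm
F = k·δ = 3.1837 × 24.7 = 78.636 N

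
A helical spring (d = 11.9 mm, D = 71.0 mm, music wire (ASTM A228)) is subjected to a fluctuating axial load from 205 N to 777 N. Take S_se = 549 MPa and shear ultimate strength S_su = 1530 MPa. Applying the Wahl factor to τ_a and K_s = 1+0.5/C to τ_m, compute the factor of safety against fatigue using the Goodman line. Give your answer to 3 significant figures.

9.31

C = D/d = 71.0/11.9 = 5.9664; K_W = (4C−1)/(4C−4)+0.615/C = 1.2541; K_s = 1+0.5/C = 1.0838
F_a = (F_max−F_min)/2 = 286 N; F_m = (F_max+F_min)/2 = 491 N
τ_a = K_W·8F_aD/(πd³) = 1.2541 × 30.685 = 38.482 MPa
τ_m = K_s·8F_mD/(πd³) = 1.0838 × 52.679 = 57.094 MPa
Goodman: 1/n_f = τ_a/S_se + τ_m/S_su = 38.482/549 + 57.094/1530 = 0.07009 + 0.03732 = 0.10741
n_f = 1/0.10741 = 9.31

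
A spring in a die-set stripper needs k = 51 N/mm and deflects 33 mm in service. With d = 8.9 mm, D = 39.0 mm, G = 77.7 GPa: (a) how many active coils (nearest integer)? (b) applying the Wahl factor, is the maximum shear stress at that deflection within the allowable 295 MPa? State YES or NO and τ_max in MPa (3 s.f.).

(a) 20 coils; (b) NO, τ_max = 325 MPa

N_a = Gd⁴/(8D³k) = (77.7×10³)(8.9⁴)/(8·39.0³·51) = 20.14 → N_a = 20
Actual rate k = Gd⁴/(8D³·20) = 51.365 N/mm
Working load F = kδ = 51.365·33 = 1695 N
C = 39.0/8.9 = 4.3820; K_W = (4C−1)/(4C−4)+0.615/C = 1.3621
τ_max = K_W·8FD/(πd³) = 1.3621·238.79 = 325.26 MPa
τ_max > 295 MPa → exceeds allowable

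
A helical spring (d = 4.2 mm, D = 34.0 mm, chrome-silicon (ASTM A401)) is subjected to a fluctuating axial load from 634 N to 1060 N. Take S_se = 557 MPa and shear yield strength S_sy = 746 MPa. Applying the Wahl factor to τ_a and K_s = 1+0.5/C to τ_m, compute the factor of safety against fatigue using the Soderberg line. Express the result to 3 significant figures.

0.516

C = D/d = 34.0/4.2 = 8.0952; K_W = (4C−1)/(4C−4)+0.615/C = 1.1817; K_s = 1+0.5/C = 1.0618
F_a = (F_max−F_min)/2 = 213 N; F_m = (F_max+F_min)/2 = 847 N
τ_a = K_W·8F_aD/(πd³) = 1.1817 × 248.91 = 294.14 MPa
τ_m = K_s·8F_mD/(πd³) = 1.0618 × 989.82 = 1051 MPa
Soderberg: 1/n_f = τ_a/S_se + τ_m/S_sy = 294.14/557 + 1051/746 = 0.52807 + 1.40878 = 1.9369
n_f = 1/1.9369 = 0.5163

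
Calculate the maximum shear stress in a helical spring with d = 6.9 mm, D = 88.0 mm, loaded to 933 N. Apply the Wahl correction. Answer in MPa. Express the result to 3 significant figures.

Spring index C = D/d = 88.0/6.9 = 12.7536
K_W = (4C−1)/(4C−4) + 0.615/C = 50.014/47.014 + 0.0482 = 1.1120
τ₀ = 8FD/(πd³) = 8·933·88.0/(π·6.9³) = 656832/1032 = 636.44 MPa
τ_max = K·τ₀ = 1.1120 × 636.44 = 707.74 MPa

708 MPa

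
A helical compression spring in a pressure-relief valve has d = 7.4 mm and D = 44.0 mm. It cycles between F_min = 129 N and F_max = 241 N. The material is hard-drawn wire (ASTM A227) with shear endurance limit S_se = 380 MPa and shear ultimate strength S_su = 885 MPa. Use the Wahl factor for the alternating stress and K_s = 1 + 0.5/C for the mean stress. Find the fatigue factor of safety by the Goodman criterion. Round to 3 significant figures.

C = D/d = 44.0/7.4 = 5.9459; K_W = (4C−1)/(4C−4)+0.615/C = 1.2551; K_s = 1+0.5/C = 1.0841
F_a = (F_max−F_min)/2 = 56 N; F_m = (F_max+F_min)/2 = 185 N
τ_a = K_W·8F_aD/(πd³) = 1.2551 × 15.484 = 19.434 MPa
τ_m = K_s·8F_mD/(πd³) = 1.0841 × 51.153 = 55.454 MPa
Goodman: 1/n_f = τ_a/S_se + τ_m/S_su = 19.434/380 + 55.454/885 = 0.05114 + 0.06266 = 0.1138
n_f = 1/0.1138 = 8.787

8.79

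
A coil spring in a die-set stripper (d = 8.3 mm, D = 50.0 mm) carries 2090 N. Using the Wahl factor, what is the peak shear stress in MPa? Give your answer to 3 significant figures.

582 MPa

Spring index C = D/d = 50.0/8.3 = 6.0241
K_W = (4C−1)/(4C−4) + 0.615/C = 23.096/20.096 + 0.1021 = 1.2514
τ₀ = 8FD/(πd³) = 8·2090·50.0/(π·8.3³) = 836000/1796.3 = 465.4 MPa
τ_max = K·τ₀ = 1.2514 × 465.4 = 582.38 MPa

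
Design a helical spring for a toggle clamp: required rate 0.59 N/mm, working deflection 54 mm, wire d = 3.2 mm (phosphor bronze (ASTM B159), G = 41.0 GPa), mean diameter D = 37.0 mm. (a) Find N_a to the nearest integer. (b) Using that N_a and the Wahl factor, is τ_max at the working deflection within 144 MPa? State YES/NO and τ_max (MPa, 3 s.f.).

(a) 18 coils; (b) YES, τ_max = 103 MPa

N_a = Gd⁴/(8D³k) = (41.0×10³)(3.2⁴)/(8·37.0³·0.59) = 17.98 → N_a = 18
Actual rate k = Gd⁴/(8D³·18) = 0.58941 N/mm
Working load F = kδ = 0.58941·54 = 31.828 N
C = 37.0/3.2 = 11.5625; K_W = (4C−1)/(4C−4)+0.615/C = 1.1242
τ_max = K_W·8FD/(πd³) = 1.1242·91.517 = 102.88 MPa
τ_max ≤ 144 MPa → acceptable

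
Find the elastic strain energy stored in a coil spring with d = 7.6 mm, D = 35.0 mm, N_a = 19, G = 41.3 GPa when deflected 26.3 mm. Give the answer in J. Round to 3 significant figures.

k = Gd⁴/(8D³N_a) = (41.3×10³)(7.6⁴)/(8·35.0³·19) = 21.143 N/mm
U = ½kδ² = 0.5 × 21.143 × 26.3² = 7312 N·mm = 7.312 J

7.31 J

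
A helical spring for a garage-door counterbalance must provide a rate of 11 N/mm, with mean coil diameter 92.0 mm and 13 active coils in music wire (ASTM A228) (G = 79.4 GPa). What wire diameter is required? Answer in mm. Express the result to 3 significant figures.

d = (8D³N_a·k / G)^(1/4) = (8·92.0³·13·11 / (79.4×10³))^0.25
  = (11219)^0.25 = 10.2918 mm

10.3 mm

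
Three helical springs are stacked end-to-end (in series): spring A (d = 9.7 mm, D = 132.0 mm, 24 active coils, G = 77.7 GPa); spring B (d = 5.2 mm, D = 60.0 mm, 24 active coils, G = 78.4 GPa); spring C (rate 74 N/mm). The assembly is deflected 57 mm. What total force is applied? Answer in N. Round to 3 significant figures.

k_A = Gd⁴/(8D³N_a) = (77.7×10³)(9.7⁴)/(8·132.0³·24) = 1.5577 N/mm
k_B = Gd⁴/(8D³N_a) = (78.4×10³)(5.2⁴)/(8·60.0³·24) = 1.3822 N/mm
Series: 1/k_eq = 1/1.5577 + 1/1.3822 + 1/74 = 1.379; k_eq = 0.72518 N/mm
F = k_eq·δ = 0.72518·57 = 41.335 N

41.3 N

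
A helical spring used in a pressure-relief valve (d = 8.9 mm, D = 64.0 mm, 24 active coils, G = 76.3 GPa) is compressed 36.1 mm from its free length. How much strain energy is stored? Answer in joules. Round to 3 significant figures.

k = Gd⁴/(8D³N_a) = (76.3×10³)(8.9⁴)/(8·64.0³·24) = 9.5114 N/mm
U = ½kδ² = 0.5 × 9.5114 × 36.1² = 6197.7 N·mm = 6.1977 J

6.20 J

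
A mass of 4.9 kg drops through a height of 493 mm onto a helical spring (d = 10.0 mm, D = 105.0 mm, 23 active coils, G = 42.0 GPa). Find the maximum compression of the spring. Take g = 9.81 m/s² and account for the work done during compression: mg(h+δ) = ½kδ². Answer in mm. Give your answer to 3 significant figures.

k = Gd⁴/(8D³N_a) = (42.0×10³)(10.0⁴)/(8·105.0³·23) = 1.9718 N/mm
W = mg = 4.9 × 9.81 = 48.069 N
½kδ² − Wδ − Wh = 0 → δ = (W + √(W² + 2kWh))/k
δ = (48.069 + √(2310.6 + 93455.7))/1.9718 = (48.069 + 309.46)/1.9718 = 181.32 mm

181 mm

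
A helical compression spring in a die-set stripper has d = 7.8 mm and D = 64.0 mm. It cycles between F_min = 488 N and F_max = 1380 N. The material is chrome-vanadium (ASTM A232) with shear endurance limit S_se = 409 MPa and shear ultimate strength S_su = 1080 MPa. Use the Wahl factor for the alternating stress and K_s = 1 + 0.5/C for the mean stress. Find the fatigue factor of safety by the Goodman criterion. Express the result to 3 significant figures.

C = D/d = 64.0/7.8 = 8.2051; K_W = (4C−1)/(4C−4)+0.615/C = 1.1790; K_s = 1+0.5/C = 1.0609
F_a = (F_max−F_min)/2 = 446 N; F_m = (F_max+F_min)/2 = 934 N
τ_a = K_W·8F_aD/(πd³) = 1.1790 × 153.17 = 180.59 MPa
τ_m = K_s·8F_mD/(πd³) = 1.0609 × 320.76 = 340.31 MPa
Goodman: 1/n_f = τ_a/S_se + τ_m/S_su = 180.59/409 + 340.31/1080 = 0.44155 + 0.31510 = 0.75665
n_f = 1/0.75665 = 1.322

1.32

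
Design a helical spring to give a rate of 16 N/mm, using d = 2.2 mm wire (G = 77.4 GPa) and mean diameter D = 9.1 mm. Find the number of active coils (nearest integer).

19

N_a = Gd⁴/(8D³k) = (77.4×10³ × 2.2⁴)/(8 × 9.1³ × 16)
    = 1.81314e+06 / 96457.1 = 18.8 → 19 coils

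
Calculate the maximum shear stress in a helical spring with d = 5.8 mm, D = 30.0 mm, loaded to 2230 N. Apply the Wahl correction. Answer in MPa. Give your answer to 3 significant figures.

Spring index C = D/d = 30.0/5.8 = 5.1724
K_W = (4C−1)/(4C−4) + 0.615/C = 19.690/16.690 + 0.1189 = 1.2987
τ₀ = 8FD/(πd³) = 8·2230·30.0/(π·5.8³) = 535200/612.96 = 873.14 MPa
τ_max = K·τ₀ = 1.2987 × 873.14 = 1133.9 MPa

1130 MPa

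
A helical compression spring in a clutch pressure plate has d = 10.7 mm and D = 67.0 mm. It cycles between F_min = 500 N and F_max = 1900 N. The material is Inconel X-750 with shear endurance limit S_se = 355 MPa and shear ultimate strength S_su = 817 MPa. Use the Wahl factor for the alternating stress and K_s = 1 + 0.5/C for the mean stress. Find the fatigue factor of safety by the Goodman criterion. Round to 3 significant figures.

1.78

C = D/d = 67.0/10.7 = 6.2617; K_W = (4C−1)/(4C−4)+0.615/C = 1.2408; K_s = 1+0.5/C = 1.0799
F_a = (F_max−F_min)/2 = 700 N; F_m = (F_max+F_min)/2 = 1200 N
τ_a = K_W·8F_aD/(πd³) = 1.2408 × 97.49 = 120.96 MPa
τ_m = K_s·8F_mD/(πd³) = 1.0799 × 167.13 = 180.47 MPa
Goodman: 1/n_f = τ_a/S_se + τ_m/S_su = 120.96/355 + 180.47/817 = 0.34074 + 0.22090 = 0.56163
n_f = 1/0.56163 = 1.781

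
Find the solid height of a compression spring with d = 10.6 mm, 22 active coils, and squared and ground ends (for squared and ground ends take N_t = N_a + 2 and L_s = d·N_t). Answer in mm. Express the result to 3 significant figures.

squared and ground ends: N_t = N_a + 2 = 22 + 2 = 24
L_s = d·N_t = 10.6 × 24 = 254.4 mm

254 mm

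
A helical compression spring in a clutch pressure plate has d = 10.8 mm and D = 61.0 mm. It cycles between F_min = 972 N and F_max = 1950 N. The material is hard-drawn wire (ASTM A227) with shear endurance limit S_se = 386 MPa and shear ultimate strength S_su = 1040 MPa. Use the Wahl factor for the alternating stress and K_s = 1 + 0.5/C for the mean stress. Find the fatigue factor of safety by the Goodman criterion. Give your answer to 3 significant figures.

C = D/d = 61.0/10.8 = 5.6481; K_W = (4C−1)/(4C−4)+0.615/C = 1.2702; K_s = 1+0.5/C = 1.0885
F_a = (F_max−F_min)/2 = 489 N; F_m = (F_max+F_min)/2 = 1461 N
τ_a = K_W·8F_aD/(πd³) = 1.2702 × 60.299 = 76.594 MPa
τ_m = K_s·8F_mD/(πd³) = 1.0885 × 180.16 = 196.1 MPa
Goodman: 1/n_f = τ_a/S_se + τ_m/S_su = 76.594/386 + 196.1/1040 = 0.19843 + 0.18856 = 0.38699
n_f = 1/0.38699 = 2.584

2.58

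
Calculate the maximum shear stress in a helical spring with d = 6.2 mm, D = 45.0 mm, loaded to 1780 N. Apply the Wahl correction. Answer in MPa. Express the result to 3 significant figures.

1030 MPa

Spring index C = D/d = 45.0/6.2 = 7.2581
K_W = (4C−1)/(4C−4) + 0.615/C = 28.032/25.032 + 0.0847 = 1.2046
τ₀ = 8FD/(πd³) = 8·1780·45.0/(π·6.2³) = 640800/748.73 = 855.85 MPa
τ_max = K·τ₀ = 1.2046 × 855.85 = 1030.9 MPa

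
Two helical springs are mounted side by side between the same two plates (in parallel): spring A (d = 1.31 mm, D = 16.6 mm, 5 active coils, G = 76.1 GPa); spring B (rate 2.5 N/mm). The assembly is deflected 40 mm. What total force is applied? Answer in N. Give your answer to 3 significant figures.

149 N

k_A = Gd⁴/(8D³N_a) = (76.1×10³)(1.31⁴)/(8·16.6³·5) = 1.2249 N/mm
Parallel: k_eq = 1.2249 + 2.5 = 3.7249 N/mm
F = k_eq·δ = 3.7249·40 = 148.99 N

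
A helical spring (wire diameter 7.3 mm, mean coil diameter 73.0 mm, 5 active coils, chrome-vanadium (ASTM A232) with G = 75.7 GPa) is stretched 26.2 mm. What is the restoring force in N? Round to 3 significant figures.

k = Gd⁴/(8D³N_a) = (75.7×10³)(7.3⁴)/(8·73.0³·5) = 13.815 N/mm
F = k·δ = 13.815 × 26.2 = 361.96 N

362 N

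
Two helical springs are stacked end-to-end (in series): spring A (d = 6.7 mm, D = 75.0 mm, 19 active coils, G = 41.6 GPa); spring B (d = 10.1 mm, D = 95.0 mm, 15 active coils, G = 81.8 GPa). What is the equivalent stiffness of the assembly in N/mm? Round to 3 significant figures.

1.13 N/mm

k_A = Gd⁴/(8D³N_a) = (41.6×10³)(6.7⁴)/(8·75.0³·19) = 1.3073 N/mm
k_B = Gd⁴/(8D³N_a) = (81.8×10³)(10.1⁴)/(8·95.0³·15) = 8.2735 N/mm
Series: 1/k_eq = 1/1.3073 + 1/8.2735 = 0.88582; k_eq = 1.1289 N/mm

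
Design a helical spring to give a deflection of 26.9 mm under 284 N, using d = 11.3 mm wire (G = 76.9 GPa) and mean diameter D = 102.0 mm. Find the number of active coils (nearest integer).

Required rate k = F/δ = 284/26.9 = 10.558 N/mm
N_a = Gd⁴/(8D³k) = (76.9×10³ × 11.3⁴)/(8 × 102.0³ × 10.558)
    = 1.25383e+09 / 8.96307e+07 = 13.99 → 14 coils

14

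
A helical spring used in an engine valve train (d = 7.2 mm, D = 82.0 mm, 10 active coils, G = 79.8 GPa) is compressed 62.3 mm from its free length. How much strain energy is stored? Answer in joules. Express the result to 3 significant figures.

k = Gd⁴/(8D³N_a) = (79.8×10³)(7.2⁴)/(8·82.0³·10) = 4.8618 N/mm
U = ½kδ² = 0.5 × 4.8618 × 62.3² = 9435.1 N·mm = 9.4351 J

9.44 J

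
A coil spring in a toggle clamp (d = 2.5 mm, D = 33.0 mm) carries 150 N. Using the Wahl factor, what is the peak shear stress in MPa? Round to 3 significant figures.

Spring index C = D/d = 33.0/2.5 = 13.2000
K_W = (4C−1)/(4C−4) + 0.615/C = 51.800/48.800 + 0.0466 = 1.1081
τ₀ = 8FD/(πd³) = 8·150·33.0/(π·2.5³) = 39600/49.087 = 806.72 MPa
τ_max = K·τ₀ = 1.1081 × 806.72 = 893.9 MPa

894 MPa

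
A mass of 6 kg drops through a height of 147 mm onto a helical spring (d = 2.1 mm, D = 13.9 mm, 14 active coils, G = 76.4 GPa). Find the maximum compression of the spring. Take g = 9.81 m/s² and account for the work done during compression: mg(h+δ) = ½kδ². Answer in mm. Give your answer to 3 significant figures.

k = Gd⁴/(8D³N_a) = (76.4×10³)(2.1⁴)/(8·13.9³·14) = 4.9398 N/mm
W = mg = 6 × 9.81 = 58.86 N
½kδ² − Wδ − Wh = 0 → δ = (W + √(W² + 2kWh))/k
δ = (58.86 + √(3464.5 + 85482.2))/4.9398 = (58.86 + 298.24)/4.9398 = 72.29 mm

72.3 mm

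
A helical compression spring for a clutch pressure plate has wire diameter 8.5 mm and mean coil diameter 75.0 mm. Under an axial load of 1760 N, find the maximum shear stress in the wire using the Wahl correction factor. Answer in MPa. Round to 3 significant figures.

638 MPa

Spring index C = D/d = 75.0/8.5 = 8.8235
K_W = (4C−1)/(4C−4) + 0.615/C = 34.294/31.294 + 0.0697 = 1.1656
τ₀ = 8FD/(πd³) = 8·1760·75.0/(π·8.5³) = 1.056e+06/1929.3 = 547.34 MPa
τ_max = K·τ₀ = 1.1656 × 547.34 = 637.96 MPa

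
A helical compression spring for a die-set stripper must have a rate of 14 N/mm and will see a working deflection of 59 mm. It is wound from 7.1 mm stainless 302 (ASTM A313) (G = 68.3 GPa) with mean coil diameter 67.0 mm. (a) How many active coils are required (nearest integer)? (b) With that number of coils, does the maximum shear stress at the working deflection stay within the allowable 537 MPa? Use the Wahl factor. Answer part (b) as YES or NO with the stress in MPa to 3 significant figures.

(a) 5 coils; (b) YES, τ_max = 468 MPa

N_a = Gd⁴/(8D³k) = (68.3×10³)(7.1⁴)/(8·67.0³·14) = 5.152 → N_a = 5
Actual rate k = Gd⁴/(8D³·5) = 14.427 N/mm
Working load F = kδ = 14.427·59 = 851.18 N
C = 67.0/7.1 = 9.4366; K_W = (4C−1)/(4C−4)+0.615/C = 1.1541
τ_max = K_W·8FD/(πd³) = 1.1541·405.75 = 468.27 MPa
τ_max ≤ 537 MPa → acceptable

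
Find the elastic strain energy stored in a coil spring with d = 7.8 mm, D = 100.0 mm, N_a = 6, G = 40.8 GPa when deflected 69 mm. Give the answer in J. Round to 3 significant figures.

7.49 J

k = Gd⁴/(8D³N_a) = (40.8×10³)(7.8⁴)/(8·100.0³·6) = 3.1463 N/mm
U = ½kδ² = 0.5 × 3.1463 × 69² = 7489.7 N·mm = 7.4897 J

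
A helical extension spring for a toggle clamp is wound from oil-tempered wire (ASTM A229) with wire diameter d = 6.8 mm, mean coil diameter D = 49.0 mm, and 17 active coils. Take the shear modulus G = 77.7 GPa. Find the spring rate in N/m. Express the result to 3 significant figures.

k = Gd⁴/(8D³N_a) = (77.7×10³ × 6.8⁴) / (8 × 49.0³ × 17)
  = 1.66133e+08 / 1.60003e+07 = 10.383 N/mm = 10383 N/m

10400 N/m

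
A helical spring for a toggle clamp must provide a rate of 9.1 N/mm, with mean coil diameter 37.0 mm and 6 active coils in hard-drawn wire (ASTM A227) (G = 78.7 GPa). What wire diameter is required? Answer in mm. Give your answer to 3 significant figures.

d = (8D³N_a·k / G)^(1/4) = (8·37.0³·6·9.1 / (78.7×10³))^0.25
  = (281.13)^0.25 = 4.0948 mm

4.09 mm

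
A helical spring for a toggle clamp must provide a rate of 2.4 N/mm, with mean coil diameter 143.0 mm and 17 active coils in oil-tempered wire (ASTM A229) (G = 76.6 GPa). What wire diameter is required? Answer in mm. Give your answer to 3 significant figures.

d = (8D³N_a·k / G)^(1/4) = (8·143.0³·17·2.4 / (76.6×10³))^0.25
  = (12460)^0.25 = 10.5653 mm

10.6 mm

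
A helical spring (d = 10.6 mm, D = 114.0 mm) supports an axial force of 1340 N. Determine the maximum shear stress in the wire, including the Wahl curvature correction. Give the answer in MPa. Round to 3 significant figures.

Spring index C = D/d = 114.0/10.6 = 10.7547
K_W = (4C−1)/(4C−4) + 0.615/C = 42.019/39.019 + 0.0572 = 1.1341
τ₀ = 8FD/(πd³) = 8·1340·114.0/(π·10.6³) = 1.22208e+06/3741.7 = 326.61 MPa
τ_max = K·τ₀ = 1.1341 × 326.61 = 370.4 MPa

370 MPa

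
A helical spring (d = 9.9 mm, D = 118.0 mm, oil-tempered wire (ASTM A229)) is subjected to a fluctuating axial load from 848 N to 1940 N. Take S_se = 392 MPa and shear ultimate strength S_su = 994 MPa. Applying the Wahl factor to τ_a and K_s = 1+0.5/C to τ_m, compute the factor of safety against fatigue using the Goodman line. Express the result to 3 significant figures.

C = D/d = 118.0/9.9 = 11.9192; K_W = (4C−1)/(4C−4)+0.615/C = 1.1203; K_s = 1+0.5/C = 1.0419
F_a = (F_max−F_min)/2 = 546 N; F_m = (F_max+F_min)/2 = 1394 N
τ_a = K_W·8F_aD/(πd³) = 1.1203 × 169.09 = 189.42 MPa
τ_m = K_s·8F_mD/(πd³) = 1.0419 × 431.7 = 449.81 MPa
Goodman: 1/n_f = τ_a/S_se + τ_m/S_su = 189.42/392 + 449.81/994 = 0.48323 + 0.45252 = 0.93575
n_f = 1/0.93575 = 1.069

1.07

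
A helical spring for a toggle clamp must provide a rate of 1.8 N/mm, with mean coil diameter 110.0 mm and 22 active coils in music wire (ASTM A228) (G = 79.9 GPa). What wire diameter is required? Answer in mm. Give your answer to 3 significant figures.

d = (8D³N_a·k / G)^(1/4) = (8·110.0³·22·1.8 / (79.9×10³))^0.25
  = (5277.4)^0.25 = 8.5232 mm

8.52 mm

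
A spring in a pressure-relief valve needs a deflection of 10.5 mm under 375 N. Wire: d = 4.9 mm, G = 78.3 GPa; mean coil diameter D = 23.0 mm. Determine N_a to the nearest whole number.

Required rate k = F/δ = 375/10.5 = 35.714 N/mm
N_a = Gd⁴/(8D³k) = (78.3×10³ × 4.9⁴)/(8 × 23.0³ × 35.714)
    = 4.51384e+07 / 3.47629e+06 = 12.98 → 13 coils

13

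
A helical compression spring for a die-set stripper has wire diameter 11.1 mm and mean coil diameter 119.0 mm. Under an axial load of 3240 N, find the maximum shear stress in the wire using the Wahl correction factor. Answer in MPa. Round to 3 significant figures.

Spring index C = D/d = 119.0/11.1 = 10.7207
K_W = (4C−1)/(4C−4) + 0.615/C = 41.883/38.883 + 0.0574 = 1.1345
τ₀ = 8FD/(πd³) = 8·3240·119.0/(π·11.1³) = 3.08448e+06/4296.5 = 717.9 MPa
τ_max = K·τ₀ = 1.1345 × 717.9 = 814.47 MPa

814 MPa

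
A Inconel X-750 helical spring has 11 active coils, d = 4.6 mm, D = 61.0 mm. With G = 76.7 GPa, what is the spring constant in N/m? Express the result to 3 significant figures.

1720 N/m

k = Gd⁴/(8D³N_a) = (76.7×10³ × 4.6⁴) / (8 × 61.0³ × 11)
  = 3.43421e+07 / 1.99743e+07 = 1.7193 N/mm = 1719.3 N/m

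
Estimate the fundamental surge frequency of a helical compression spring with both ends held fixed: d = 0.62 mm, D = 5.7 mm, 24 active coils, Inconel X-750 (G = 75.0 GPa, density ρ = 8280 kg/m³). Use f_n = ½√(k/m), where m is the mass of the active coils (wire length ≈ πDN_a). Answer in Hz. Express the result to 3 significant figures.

269 Hz

k = Gd⁴/(8D³N_a) = (75.0×10³)(0.62⁴)/(8·5.7³·24) = 0.31168 N/mm = 311.68 N/m
Wire length L = πDN_a = π·5.7·24 = 429.77 mm
m = ρ·(πd²/4)·L = 8280 × 0.30191×10⁻⁶ m² × 0.42977 m = 0.0010743 kg
f_n = ½√(k/m) = 0.5·√(311.68/0.0010743) = 0.5·√(2.9011e+05) = 269.31 Hz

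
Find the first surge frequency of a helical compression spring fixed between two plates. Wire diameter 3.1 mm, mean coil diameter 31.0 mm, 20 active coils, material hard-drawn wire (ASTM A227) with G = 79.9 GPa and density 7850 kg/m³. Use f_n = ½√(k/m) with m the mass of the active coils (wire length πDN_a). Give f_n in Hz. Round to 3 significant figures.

57.9 Hz

k = Gd⁴/(8D³N_a) = (79.9×10³)(3.1⁴)/(8·31.0³·20) = 1.5481 N/mm = 1548.1 N/m
Wire length L = πDN_a = π·31.0·20 = 1947.8 mm
m = ρ·(πd²/4)·L = 7850 × 7.5477×10⁻⁶ m² × 1.9478 m = 0.1154 kg
f_n = ½√(k/m) = 0.5·√(1548.1/0.1154) = 0.5·√(13414) = 57.91 Hz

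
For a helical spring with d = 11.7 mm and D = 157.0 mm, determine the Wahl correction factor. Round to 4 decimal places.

1.1062

C = D/d = 157.0/11.7 = 13.4188
K_W = (4C−1)/(4C−4) + 0.615/C = 52.675/49.675 + 0.0458 = 1.1062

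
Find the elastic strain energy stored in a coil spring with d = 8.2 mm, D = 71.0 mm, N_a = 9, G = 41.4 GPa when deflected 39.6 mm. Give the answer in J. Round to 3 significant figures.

5.70 J

k = Gd⁴/(8D³N_a) = (41.4×10³)(8.2⁴)/(8·71.0³·9) = 7.2635 N/mm
U = ½kδ² = 0.5 × 7.2635 × 39.6² = 5695.2 N·mm = 5.6952 J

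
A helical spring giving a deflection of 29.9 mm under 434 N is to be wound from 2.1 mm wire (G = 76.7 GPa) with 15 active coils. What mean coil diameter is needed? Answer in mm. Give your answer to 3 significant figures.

Required rate k = F/δ = 434/29.9 = 14.515 N/mm
D = (Gd⁴/(8N_a·k))^(1/3) = (76.7×10³·2.1⁴/(8·15·14.515))^(1/3)
  = (856.392)^(1/3) = 9.4964 mm

9.50 mm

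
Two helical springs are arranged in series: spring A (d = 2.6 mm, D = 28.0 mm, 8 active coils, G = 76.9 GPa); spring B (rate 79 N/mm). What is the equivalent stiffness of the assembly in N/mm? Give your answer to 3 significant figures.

k_A = Gd⁴/(8D³N_a) = (76.9×10³)(2.6⁴)/(8·28.0³·8) = 2.5013 N/mm
Series: 1/k_eq = 1/2.5013 + 1/79 = 0.41245; k_eq = 2.4245 N/mm

2.42 N/mm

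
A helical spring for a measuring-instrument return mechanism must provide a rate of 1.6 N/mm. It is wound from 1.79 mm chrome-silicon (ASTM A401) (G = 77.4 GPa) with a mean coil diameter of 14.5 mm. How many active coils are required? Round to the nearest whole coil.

N_a = Gd⁴/(8D³k) = (77.4×10³ × 1.79⁴)/(8 × 14.5³ × 1.6)
    = 794608 / 39022.4 = 20.36 → 20 coils

20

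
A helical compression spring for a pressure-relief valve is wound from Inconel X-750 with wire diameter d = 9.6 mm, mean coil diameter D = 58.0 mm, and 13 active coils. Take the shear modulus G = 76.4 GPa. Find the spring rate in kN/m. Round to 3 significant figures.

k = Gd⁴/(8D³N_a) = (76.4×10³ × 9.6⁴) / (8 × 58.0³ × 13)
  = 6.48901e+08 / 2.02916e+07 = 31.979 N/mm

32.0 kN/m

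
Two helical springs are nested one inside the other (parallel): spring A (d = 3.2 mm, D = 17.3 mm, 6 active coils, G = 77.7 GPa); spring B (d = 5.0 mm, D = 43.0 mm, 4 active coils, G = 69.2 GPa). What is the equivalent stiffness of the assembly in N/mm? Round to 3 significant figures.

k_A = Gd⁴/(8D³N_a) = (77.7×10³)(3.2⁴)/(8·17.3³·6) = 32.782 N/mm
k_B = Gd⁴/(8D³N_a) = (69.2×10³)(5.0⁴)/(8·43.0³·4) = 16.999 N/mm
Parallel: k_eq = 32.782 + 16.999 = 49.782 N/mm

49.8 N/mm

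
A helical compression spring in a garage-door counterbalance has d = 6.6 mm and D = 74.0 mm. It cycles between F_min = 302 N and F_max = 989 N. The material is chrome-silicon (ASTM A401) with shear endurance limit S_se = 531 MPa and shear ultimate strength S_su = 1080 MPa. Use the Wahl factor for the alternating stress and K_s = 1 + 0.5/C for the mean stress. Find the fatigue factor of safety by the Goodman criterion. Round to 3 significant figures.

1.13

C = D/d = 74.0/6.6 = 11.2121; K_W = (4C−1)/(4C−4)+0.615/C = 1.1283; K_s = 1+0.5/C = 1.0446
F_a = (F_max−F_min)/2 = 343.5 N; F_m = (F_max+F_min)/2 = 645.5 N
τ_a = K_W·8F_aD/(πd³) = 1.1283 × 225.15 = 254.03 MPa
τ_m = K_s·8F_mD/(πd³) = 1.0446 × 423.09 = 441.96 MPa
Goodman: 1/n_f = τ_a/S_se + τ_m/S_su = 254.03/531 + 441.96/1080 = 0.47840 + 0.40922 = 0.88763
n_f = 1/0.88763 = 1.127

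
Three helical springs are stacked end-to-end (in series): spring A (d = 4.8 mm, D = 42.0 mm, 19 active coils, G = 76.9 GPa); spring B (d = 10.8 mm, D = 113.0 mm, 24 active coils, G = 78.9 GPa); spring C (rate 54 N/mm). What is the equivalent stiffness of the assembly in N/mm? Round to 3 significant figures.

1.81 N/mm

k_A = Gd⁴/(8D³N_a) = (76.9×10³)(4.8⁴)/(8·42.0³·19) = 3.6249 N/mm
k_B = Gd⁴/(8D³N_a) = (78.9×10³)(10.8⁴)/(8·113.0³·24) = 3.8747 N/mm
Series: 1/k_eq = 1/3.6249 + 1/3.8747 + 1/54 = 0.55247; k_eq = 1.81 N/mm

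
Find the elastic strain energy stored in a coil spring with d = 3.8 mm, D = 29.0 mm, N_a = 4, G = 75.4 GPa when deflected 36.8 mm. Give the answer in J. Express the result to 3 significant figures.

k = Gd⁴/(8D³N_a) = (75.4×10³)(3.8⁴)/(8·29.0³·4) = 20.145 N/mm
U = ½kδ² = 0.5 × 20.145 × 36.8² = 13640 N·mm = 13.64 J

13.6 J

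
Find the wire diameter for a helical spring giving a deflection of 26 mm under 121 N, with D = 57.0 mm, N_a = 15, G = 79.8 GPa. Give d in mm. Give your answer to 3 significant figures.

6.00 mm

Required rate k = F/δ = 121/26 = 4.6538 N/mm
d = (8D³N_a·k / G)^(1/4) = (8·57.0³·15·4.6538 / (79.8×10³))^0.25
  = (1296)^0.25 = 6.0000 mm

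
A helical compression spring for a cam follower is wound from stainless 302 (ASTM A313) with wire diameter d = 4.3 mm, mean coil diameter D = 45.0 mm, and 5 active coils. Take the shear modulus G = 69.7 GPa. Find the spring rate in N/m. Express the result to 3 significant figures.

k = Gd⁴/(8D³N_a) = (69.7×10³ × 4.3⁴) / (8 × 45.0³ × 5)
  = 2.3829e+07 / 3.645e+06 = 6.5375 N/mm = 6537.5 N/m

6540 N/m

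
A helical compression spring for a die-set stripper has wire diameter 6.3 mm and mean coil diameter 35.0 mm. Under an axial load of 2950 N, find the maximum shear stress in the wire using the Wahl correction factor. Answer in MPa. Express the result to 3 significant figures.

Spring index C = D/d = 35.0/6.3 = 5.5556
K_W = (4C−1)/(4C−4) + 0.615/C = 21.222/18.222 + 0.1107 = 1.2753
τ₀ = 8FD/(πd³) = 8·2950·35.0/(π·6.3³) = 826000/785.55 = 1051.5 MPa
τ_max = K·τ₀ = 1.2753 × 1051.5 = 1341 MPa

1340 MPa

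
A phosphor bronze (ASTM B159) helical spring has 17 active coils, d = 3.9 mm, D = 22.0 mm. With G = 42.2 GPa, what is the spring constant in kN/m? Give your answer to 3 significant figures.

k = Gd⁴/(8D³N_a) = (42.2×10³ × 3.9⁴) / (8 × 22.0³ × 17)
  = 9.76272e+06 / 1.44813e+06 = 6.7416 N/mm

6.74 kN/m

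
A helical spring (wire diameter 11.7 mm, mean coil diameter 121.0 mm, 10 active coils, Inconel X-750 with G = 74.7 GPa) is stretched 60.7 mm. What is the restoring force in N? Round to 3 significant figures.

600 N

k = Gd⁴/(8D³N_a) = (74.7×10³)(11.7⁴)/(8·121.0³·10) = 9.8768 N/mm
F = k·δ = 9.8768 × 60.7 = 599.52 N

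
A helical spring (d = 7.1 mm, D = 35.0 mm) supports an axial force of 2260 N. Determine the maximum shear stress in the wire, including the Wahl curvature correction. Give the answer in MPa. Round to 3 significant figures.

Spring index C = D/d = 35.0/7.1 = 4.9296
K_W = (4C−1)/(4C−4) + 0.615/C = 18.718/15.718 + 0.1248 = 1.3156
τ₀ = 8FD/(πd³) = 8·2260·35.0/(π·7.1³) = 632800/1124.4 = 562.78 MPa
τ_max = K·τ₀ = 1.3156 × 562.78 = 740.41 MPa

740 MPa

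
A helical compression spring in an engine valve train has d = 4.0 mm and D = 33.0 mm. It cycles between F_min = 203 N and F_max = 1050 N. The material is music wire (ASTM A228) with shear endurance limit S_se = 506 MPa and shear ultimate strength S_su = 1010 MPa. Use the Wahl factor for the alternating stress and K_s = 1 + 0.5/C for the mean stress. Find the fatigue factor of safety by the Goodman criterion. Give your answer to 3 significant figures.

0.463

C = D/d = 33.0/4.0 = 8.2500; K_W = (4C−1)/(4C−4)+0.615/C = 1.1780; K_s = 1+0.5/C = 1.0606
F_a = (F_max−F_min)/2 = 423.5 N; F_m = (F_max+F_min)/2 = 626.5 N
τ_a = K_W·8F_aD/(πd³) = 1.1780 × 556.07 = 655.04 MPa
τ_m = K_s·8F_mD/(πd³) = 1.0606 × 822.61 = 872.47 MPa
Goodman: 1/n_f = τ_a/S_se + τ_m/S_su = 655.04/506 + 872.47/1010 = 1.29455 + 0.86383 = 2.1584
n_f = 1/2.1584 = 0.4633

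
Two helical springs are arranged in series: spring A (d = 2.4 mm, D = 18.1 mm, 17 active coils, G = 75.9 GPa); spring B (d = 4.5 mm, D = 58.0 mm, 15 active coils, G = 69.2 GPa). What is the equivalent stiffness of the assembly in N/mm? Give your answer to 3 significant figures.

k_A = Gd⁴/(8D³N_a) = (75.9×10³)(2.4⁴)/(8·18.1³·17) = 3.1226 N/mm
k_B = Gd⁴/(8D³N_a) = (69.2×10³)(4.5⁴)/(8·58.0³·15) = 1.212 N/mm
Series: 1/k_eq = 1/3.1226 + 1/1.212 = 1.1454; k_eq = 0.87309 N/mm

0.873 N/mm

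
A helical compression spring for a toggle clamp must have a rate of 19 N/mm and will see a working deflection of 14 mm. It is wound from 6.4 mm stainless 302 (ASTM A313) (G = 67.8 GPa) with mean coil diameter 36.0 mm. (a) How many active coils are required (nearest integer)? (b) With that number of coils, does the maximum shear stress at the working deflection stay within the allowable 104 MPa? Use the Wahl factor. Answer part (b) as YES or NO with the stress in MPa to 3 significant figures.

(a) 16 coils; (b) NO, τ_max = 119 MPa

N_a = Gd⁴/(8D³k) = (67.8×10³)(6.4⁴)/(8·36.0³·19) = 16.04 → N_a = 16
Actual rate k = Gd⁴/(8D³·16) = 19.047 N/mm
Working load F = kδ = 19.047·14 = 266.66 N
C = 36.0/6.4 = 5.6250; K_W = (4C−1)/(4C−4)+0.615/C = 1.2715
τ_max = K_W·8FD/(πd³) = 1.2715·93.253 = 118.57 MPa
τ_max > 104 MPa → exceeds allowable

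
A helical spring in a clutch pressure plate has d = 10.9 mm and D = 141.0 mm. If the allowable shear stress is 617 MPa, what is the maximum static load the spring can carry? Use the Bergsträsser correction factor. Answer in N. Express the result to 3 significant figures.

2020 N

C = D/d = 141.0/10.9 = 12.9358
K_B = (4C+2)/(4C−3) = 53.743/48.743 = 1.1026
τ_max = K·8FD/(πd³) → F_max = τ_allow·πd³/(8DK)
F_max = 617·π·10.9³/(8·141.0·1.1026) = 2.5102e+06/1243.7 = 2018.3 N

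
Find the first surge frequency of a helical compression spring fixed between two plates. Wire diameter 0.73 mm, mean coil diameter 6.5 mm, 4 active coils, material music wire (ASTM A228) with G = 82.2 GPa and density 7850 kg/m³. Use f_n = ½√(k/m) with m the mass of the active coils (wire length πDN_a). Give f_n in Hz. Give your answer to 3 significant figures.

k = Gd⁴/(8D³N_a) = (82.2×10³)(0.73⁴)/(8·6.5³·4) = 2.6563 N/mm = 2656.3 N/m
Wire length L = πDN_a = π·6.5·4 = 81.681 mm
m = ρ·(πd²/4)·L = 7850 × 0.41854×10⁻⁶ m² × 0.081681 m = 0.00026837 kg
f_n = ½√(k/m) = 0.5·√(2656.3/0.00026837) = 0.5·√(9.8979e+06) = 1573 Hz

1570 Hz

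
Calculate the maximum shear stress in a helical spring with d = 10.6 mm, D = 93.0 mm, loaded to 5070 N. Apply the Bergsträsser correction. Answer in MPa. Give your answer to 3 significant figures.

Spring index C = D/d = 93.0/10.6 = 8.7736
K_B = (4C+2)/(4C−3) = 37.094/32.094 = 1.1558
τ₀ = 8FD/(πd³) = 8·5070·93.0/(π·10.6³) = 3.77208e+06/3741.7 = 1008.1 MPa
τ_max = K·τ₀ = 1.1558 × 1008.1 = 1165.2 MPa

1170 MPa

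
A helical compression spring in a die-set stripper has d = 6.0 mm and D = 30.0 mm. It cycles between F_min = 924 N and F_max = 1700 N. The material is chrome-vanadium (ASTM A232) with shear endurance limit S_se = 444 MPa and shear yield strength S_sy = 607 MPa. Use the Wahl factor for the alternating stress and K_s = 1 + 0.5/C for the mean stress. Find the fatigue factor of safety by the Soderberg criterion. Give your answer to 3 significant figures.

C = D/d = 30.0/6.0 = 5.0000; K_W = (4C−1)/(4C−4)+0.615/C = 1.3105; K_s = 1+0.5/C = 1.1000
F_a = (F_max−F_min)/2 = 388 N; F_m = (F_max+F_min)/2 = 1312 N
τ_a = K_W·8F_aD/(πd³) = 1.3105 × 137.23 = 179.84 MPa
τ_m = K_s·8F_mD/(πd³) = 1.1000 × 464.03 = 510.43 MPa
Soderberg: 1/n_f = τ_a/S_se + τ_m/S_sy = 179.84/444 + 510.43/607 = 0.40504 + 0.84090 = 1.2459
n_f = 1/1.2459 = 0.8026

0.803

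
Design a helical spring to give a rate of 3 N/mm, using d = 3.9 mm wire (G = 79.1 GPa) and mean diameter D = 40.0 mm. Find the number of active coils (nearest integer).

N_a = Gd⁴/(8D³k) = (79.1×10³ × 3.9⁴)/(8 × 40.0³ × 3)
    = 1.82993e+07 / 1.536e+06 = 11.91 → 12 coils

12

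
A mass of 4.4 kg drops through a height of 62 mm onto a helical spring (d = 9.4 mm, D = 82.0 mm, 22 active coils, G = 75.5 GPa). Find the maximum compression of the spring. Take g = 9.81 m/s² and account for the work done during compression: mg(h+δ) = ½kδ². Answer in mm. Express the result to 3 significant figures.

k = Gd⁴/(8D³N_a) = (75.5×10³)(9.4⁴)/(8·82.0³·22) = 6.0744 N/mm
W = mg = 4.4 × 9.81 = 43.164 N
½kδ² − Wδ − Wh = 0 → δ = (W + √(W² + 2kWh))/k
δ = (43.164 + √(1863.1 + 32512.3))/6.0744 = (43.164 + 185.41)/6.0744 = 37.628 mm

37.6 mm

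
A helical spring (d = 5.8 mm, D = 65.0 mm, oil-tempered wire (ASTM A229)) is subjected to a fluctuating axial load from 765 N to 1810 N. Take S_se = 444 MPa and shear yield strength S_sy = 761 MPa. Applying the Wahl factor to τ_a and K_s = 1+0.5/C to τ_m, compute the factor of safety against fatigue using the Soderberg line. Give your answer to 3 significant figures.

0.381

C = D/d = 65.0/5.8 = 11.2069; K_W = (4C−1)/(4C−4)+0.615/C = 1.1284; K_s = 1+0.5/C = 1.0446
F_a = (F_max−F_min)/2 = 522.5 N; F_m = (F_max+F_min)/2 = 1287.5 N
τ_a = K_W·8F_aD/(πd³) = 1.1284 × 443.26 = 500.15 MPa
τ_m = K_s·8F_mD/(πd³) = 1.0446 × 1092.2 = 1141 MPa
Soderberg: 1/n_f = τ_a/S_se + τ_m/S_sy = 500.15/444 + 1141/761 = 1.12647 + 1.49930 = 2.6258
n_f = 1/2.6258 = 0.3808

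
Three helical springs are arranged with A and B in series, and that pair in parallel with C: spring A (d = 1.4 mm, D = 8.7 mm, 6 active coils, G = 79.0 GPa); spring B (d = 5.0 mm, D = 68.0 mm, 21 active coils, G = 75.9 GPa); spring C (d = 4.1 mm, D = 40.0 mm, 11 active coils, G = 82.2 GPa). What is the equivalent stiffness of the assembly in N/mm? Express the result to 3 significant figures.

4.95 N/mm

k_A = Gd⁴/(8D³N_a) = (79.0×10³)(1.4⁴)/(8·8.7³·6) = 9.6015 N/mm
k_B = Gd⁴/(8D³N_a) = (75.9×10³)(5.0⁴)/(8·68.0³·21) = 0.89802 N/mm
k_C = Gd⁴/(8D³N_a) = (82.2×10³)(4.1⁴)/(8·40.0³·11) = 4.1242 N/mm
Springs A,B series: k_AB = 1/(1/9.6015+1/0.89802) = 0.82121 N/mm; parallel with C: k_eq = 0.82121+4.1242 = 4.9455 N/mm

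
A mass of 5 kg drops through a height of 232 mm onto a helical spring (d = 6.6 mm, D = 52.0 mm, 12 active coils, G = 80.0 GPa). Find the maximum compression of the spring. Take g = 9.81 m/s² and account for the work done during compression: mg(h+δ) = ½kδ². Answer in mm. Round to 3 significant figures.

k = Gd⁴/(8D³N_a) = (80.0×10³)(6.6⁴)/(8·52.0³·12) = 11.246 N/mm
W = mg = 5 × 9.81 = 49.05 N
½kδ² − Wδ − Wh = 0 → δ = (W + √(W² + 2kWh))/k
δ = (49.05 + √(2405.9 + 255942))/11.246 = (49.05 + 508.28)/11.246 = 49.56 mm

49.6 mm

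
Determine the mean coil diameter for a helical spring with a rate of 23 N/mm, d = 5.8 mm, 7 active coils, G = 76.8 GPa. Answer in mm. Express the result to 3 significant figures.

40.7 mm

D = (Gd⁴/(8N_a·k))^(1/3) = (76.8×10³·5.8⁴/(8·7·23))^(1/3)
  = (67477.2)^(1/3) = 40.7117 mm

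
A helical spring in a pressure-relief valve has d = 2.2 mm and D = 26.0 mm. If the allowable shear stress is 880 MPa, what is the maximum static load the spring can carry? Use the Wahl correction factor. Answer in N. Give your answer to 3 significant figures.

126 N

C = D/d = 26.0/2.2 = 11.8182
K_W = (4C−1)/(4C−4) + 0.615/C = 46.273/43.273 + 0.0520 = 1.1214
τ_max = K·8FD/(πd³) → F_max = τ_allow·πd³/(8DK)
F_max = 880·π·2.2³/(8·26.0·1.1214) = 29437/233.24 = 126.21 N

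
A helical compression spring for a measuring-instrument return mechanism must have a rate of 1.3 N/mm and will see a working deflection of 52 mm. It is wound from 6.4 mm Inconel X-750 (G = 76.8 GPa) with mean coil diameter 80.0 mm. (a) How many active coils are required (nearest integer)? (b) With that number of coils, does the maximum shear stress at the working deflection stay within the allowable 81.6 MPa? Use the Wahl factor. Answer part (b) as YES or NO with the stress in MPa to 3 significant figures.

(a) 24 coils; (b) YES, τ_max = 59.0 MPa

N_a = Gd⁴/(8D³k) = (76.8×10³)(6.4⁴)/(8·80.0³·1.3) = 24.2 → N_a = 24
Actual rate k = Gd⁴/(8D³·24) = 1.3107 N/mm
Working load F = kδ = 1.3107·52 = 68.157 N
C = 80.0/6.4 = 12.5000; K_W = (4C−1)/(4C−4)+0.615/C = 1.1144
τ_max = K_W·8FD/(πd³) = 1.1144·52.967 = 59.027 MPa
τ_max ≤ 81.6 MPa → acceptable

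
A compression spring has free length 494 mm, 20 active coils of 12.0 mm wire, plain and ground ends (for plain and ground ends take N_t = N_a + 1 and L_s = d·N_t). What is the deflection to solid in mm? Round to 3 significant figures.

N_t = 21; L_s = 12.0·21 = 252 mm
δ_solid = L₀ − L_s = 494 − 252 = 242 mm

242 mm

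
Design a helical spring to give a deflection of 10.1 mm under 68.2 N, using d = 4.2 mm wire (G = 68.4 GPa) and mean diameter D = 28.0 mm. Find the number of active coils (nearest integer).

Required rate k = F/δ = 68.2/10.1 = 6.7525 N/mm
N_a = Gd⁴/(8D³k) = (68.4×10³ × 4.2⁴)/(8 × 28.0³ × 6.7525)
    = 2.1284e+07 / 1.18584e+06 = 17.95 → 18 coils

18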